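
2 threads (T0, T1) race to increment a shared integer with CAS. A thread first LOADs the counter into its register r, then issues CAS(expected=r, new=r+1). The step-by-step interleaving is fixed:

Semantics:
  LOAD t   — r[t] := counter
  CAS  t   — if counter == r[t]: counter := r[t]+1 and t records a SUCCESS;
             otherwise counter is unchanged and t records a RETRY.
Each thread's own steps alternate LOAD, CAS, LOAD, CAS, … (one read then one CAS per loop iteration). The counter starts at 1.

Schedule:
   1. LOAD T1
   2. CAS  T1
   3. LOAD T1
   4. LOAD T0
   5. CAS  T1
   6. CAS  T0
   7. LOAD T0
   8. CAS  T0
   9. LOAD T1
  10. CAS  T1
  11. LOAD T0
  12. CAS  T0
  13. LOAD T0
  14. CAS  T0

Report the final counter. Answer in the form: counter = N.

counter = 7

[1] T1.load  rd  (counter 1, T1.r 1)
[2] T1.cas  hit  (counter 2, T1.r 1)
[3] T1.load  rd  (counter 2, T1.r 2)
[4] T0.load  rd  (counter 2, T0.r 2)
[5] T1.cas  hit  (counter 3, T1.r 2)
[6] T0.cas  miss  (counter 3, T0.r 2)
[7] T0.load  rd  (counter 3, T0.r 3)
[8] T0.cas  hit  (counter 4, T0.r 3)
[9] T1.load  rd  (counter 4, T1.r 4)
[10] T1.cas  hit  (counter 5, T1.r 4)
[11] T0.load  rd  (counter 5, T0.r 5)
[12] T0.cas  hit  (counter 6, T0.r 5)
[13] T0.load  rd  (counter 6, T0.r 6)
[14] T0.cas  hit  (counter 7, T0.r 6)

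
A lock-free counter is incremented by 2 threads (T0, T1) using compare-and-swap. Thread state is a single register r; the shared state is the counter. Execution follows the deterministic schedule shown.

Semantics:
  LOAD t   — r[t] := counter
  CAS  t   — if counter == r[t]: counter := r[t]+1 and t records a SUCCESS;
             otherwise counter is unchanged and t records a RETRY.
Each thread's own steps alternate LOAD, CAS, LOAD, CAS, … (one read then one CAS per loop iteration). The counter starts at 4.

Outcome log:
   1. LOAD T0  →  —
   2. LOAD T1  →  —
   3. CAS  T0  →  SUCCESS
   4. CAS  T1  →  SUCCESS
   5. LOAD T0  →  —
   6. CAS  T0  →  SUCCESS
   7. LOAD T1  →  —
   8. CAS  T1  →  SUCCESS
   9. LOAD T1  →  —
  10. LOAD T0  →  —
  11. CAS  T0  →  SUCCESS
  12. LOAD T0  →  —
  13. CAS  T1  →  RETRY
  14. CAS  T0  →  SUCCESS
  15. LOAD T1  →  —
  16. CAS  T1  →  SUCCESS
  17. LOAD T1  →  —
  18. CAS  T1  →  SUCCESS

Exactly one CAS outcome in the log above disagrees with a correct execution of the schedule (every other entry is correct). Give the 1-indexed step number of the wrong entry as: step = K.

step = 4

Correct run:
T0 LOAD — after: cnt=4, r=4 — load
T1 LOAD — after: cnt=4, r=4 — load
T0 CAS — after: cnt=5, r=4 — ok
T1 CAS — after: cnt=5, r=4 — retry
T0 LOAD — after: cnt=5, r=5 — load
T0 CAS — after: cnt=6, r=5 — ok
T1 LOAD — after: cnt=6, r=6 — load
T1 CAS — after: cnt=7, r=6 — ok
T1 LOAD — after: cnt=7, r=7 — load
T0 LOAD — after: cnt=7, r=7 — load
T0 CAS — after: cnt=8, r=7 — ok
T0 LOAD — after: cnt=8, r=8 — load
T1 CAS — after: cnt=8, r=7 — retry
T0 CAS — after: cnt=9, r=8 — ok
T1 LOAD — after: cnt=9, r=9 — load
T1 CAS — after: cnt=10, r=9 — ok
T1 LOAD — after: cnt=10, r=10 — load
T1 CAS — after: cnt=11, r=10 — ok
Log disagrees first at step 4.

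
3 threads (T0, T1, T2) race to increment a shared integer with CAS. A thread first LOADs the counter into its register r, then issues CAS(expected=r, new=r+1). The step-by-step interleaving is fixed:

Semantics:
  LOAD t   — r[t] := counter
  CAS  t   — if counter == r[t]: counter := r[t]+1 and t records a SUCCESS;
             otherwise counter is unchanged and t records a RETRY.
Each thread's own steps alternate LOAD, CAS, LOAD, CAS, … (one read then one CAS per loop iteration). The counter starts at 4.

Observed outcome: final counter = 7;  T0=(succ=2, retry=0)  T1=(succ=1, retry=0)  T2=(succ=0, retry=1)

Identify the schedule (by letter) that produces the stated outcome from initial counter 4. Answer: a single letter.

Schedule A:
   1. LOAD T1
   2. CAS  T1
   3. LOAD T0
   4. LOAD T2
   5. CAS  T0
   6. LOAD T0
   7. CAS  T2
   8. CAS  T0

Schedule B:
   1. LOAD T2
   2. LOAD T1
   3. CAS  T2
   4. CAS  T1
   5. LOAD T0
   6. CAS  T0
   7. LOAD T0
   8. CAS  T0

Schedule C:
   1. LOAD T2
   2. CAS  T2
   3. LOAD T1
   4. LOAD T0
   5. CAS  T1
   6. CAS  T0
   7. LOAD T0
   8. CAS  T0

A

Tracing schedule A:
T1 LOAD — after: cnt=4, r=4 — load
T1 CAS — after: cnt=5, r=4 — ok
T0 LOAD — after: cnt=5, r=5 — load
T2 LOAD — after: cnt=5, r=5 — load
T0 CAS — after: cnt=6, r=5 — ok
T0 LOAD — after: cnt=6, r=6 — load
T2 CAS — after: cnt=6, r=5 — retry
T0 CAS — after: cnt=7, r=6 — ok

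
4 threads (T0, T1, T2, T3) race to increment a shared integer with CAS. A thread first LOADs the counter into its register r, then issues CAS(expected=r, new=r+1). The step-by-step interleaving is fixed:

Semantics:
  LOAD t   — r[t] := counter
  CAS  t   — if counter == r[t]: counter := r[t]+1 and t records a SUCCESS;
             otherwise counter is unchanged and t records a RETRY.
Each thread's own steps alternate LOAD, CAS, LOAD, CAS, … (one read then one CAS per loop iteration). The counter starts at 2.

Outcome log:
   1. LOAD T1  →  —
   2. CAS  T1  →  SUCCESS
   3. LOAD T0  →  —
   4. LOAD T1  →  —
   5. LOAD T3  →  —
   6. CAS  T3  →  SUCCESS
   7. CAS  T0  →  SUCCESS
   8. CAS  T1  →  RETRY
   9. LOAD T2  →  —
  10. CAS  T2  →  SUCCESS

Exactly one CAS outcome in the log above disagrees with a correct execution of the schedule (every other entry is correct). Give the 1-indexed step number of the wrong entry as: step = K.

Reference trace:
[1] T1.load  rd  (counter 2, T1.r 2)
[2] T1.cas  hit  (counter 3, T1.r 2)
[3] T0.load  rd  (counter 3, T0.r 3)
[4] T1.load  rd  (counter 3, T1.r 3)
[5] T3.load  rd  (counter 3, T3.r 3)
[6] T3.cas  hit  (counter 4, T3.r 3)
[7] T0.cas  miss  (counter 4, T0.r 3)
[8] T1.cas  miss  (counter 4, T1.r 3)
[9] T2.load  rd  (counter 4, T2.r 4)
[10] T2.cas  hit  (counter 5, T2.r 4)
Mismatch at 7.

step = 7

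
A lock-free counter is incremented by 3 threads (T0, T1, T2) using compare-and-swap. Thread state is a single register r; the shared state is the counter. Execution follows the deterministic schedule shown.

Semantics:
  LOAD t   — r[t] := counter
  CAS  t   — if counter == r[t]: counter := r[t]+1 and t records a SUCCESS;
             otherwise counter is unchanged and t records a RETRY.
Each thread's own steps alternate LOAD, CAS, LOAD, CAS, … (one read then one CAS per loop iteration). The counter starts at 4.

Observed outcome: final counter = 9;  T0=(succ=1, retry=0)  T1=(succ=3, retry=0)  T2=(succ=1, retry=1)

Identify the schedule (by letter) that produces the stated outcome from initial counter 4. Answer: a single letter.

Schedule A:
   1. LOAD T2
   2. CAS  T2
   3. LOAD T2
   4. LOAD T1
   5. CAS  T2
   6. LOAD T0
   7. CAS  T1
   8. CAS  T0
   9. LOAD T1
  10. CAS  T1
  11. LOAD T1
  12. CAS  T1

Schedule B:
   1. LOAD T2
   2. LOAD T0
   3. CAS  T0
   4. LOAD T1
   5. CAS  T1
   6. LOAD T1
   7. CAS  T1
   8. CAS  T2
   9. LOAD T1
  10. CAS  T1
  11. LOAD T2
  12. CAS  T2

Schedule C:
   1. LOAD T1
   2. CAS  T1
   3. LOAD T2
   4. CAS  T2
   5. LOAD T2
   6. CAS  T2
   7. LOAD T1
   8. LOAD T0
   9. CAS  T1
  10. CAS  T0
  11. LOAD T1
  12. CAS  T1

B

Run B:
[1] T2.load  rd  (counter 4, T2.r 4)
[2] T0.load  rd  (counter 4, T0.r 4)
[3] T0.cas  hit  (counter 5, T0.r 4)
[4] T1.load  rd  (counter 5, T1.r 5)
[5] T1.cas  hit  (counter 6, T1.r 5)
[6] T1.load  rd  (counter 6, T1.r 6)
[7] T1.cas  hit  (counter 7, T1.r 6)
[8] T2.cas  miss  (counter 7, T2.r 4)
[9] T1.load  rd  (counter 7, T1.r 7)
[10] T1.cas  hit  (counter 8, T1.r 7)
[11] T2.load  rd  (counter 8, T2.r 8)
[12] T2.cas  hit  (counter 9, T2.r 8)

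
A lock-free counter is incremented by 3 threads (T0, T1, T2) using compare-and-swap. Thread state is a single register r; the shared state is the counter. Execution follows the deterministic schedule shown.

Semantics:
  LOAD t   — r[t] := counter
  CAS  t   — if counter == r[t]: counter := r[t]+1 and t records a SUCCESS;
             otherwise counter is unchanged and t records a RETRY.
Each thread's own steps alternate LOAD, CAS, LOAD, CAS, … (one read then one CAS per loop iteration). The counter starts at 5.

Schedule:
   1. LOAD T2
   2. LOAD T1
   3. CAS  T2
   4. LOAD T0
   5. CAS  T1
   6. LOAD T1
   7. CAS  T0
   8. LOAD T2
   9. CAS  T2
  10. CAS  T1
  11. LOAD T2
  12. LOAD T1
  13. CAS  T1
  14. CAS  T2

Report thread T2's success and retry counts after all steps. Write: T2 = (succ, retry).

T2 = (2, 1)

[1] T2.load  rd  (counter 5, T2.r 5)
[2] T1.load  rd  (counter 5, T1.r 5)
[3] T2.cas  hit  (counter 6, T2.r 5)
[4] T0.load  rd  (counter 6, T0.r 6)
[5] T1.cas  miss  (counter 6, T1.r 5)
[6] T1.load  rd  (counter 6, T1.r 6)
[7] T0.cas  hit  (counter 7, T0.r 6)
[8] T2.load  rd  (counter 7, T2.r 7)
[9] T2.cas  hit  (counter 8, T2.r 7)
[10] T1.cas  miss  (counter 8, T1.r 6)
[11] T2.load  rd  (counter 8, T2.r 8)
[12] T1.load  rd  (counter 8, T1.r 8)
[13] T1.cas  hit  (counter 9, T1.r 8)
[14] T2.cas  miss  (counter 9, T2.r 8)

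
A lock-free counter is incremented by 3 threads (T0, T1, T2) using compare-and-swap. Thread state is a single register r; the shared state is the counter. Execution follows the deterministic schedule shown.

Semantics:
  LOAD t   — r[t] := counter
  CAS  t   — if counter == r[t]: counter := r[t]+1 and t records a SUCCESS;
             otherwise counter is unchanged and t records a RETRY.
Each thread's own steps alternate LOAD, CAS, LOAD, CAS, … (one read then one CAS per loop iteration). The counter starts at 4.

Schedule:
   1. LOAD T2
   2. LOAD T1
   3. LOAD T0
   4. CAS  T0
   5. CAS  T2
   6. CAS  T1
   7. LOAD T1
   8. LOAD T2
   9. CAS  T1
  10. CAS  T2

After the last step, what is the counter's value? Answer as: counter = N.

[1] T2.load  rd  (counter 4, T2.r 4)
[2] T1.load  rd  (counter 4, T1.r 4)
[3] T0.load  rd  (counter 4, T0.r 4)
[4] T0.cas  hit  (counter 5, T0.r 4)
[5] T2.cas  miss  (counter 5, T2.r 4)
[6] T1.cas  miss  (counter 5, T1.r 4)
[7] T1.load  rd  (counter 5, T1.r 5)
[8] T2.load  rd  (counter 5, T2.r 5)
[9] T1.cas  hit  (counter 6, T1.r 5)
[10] T2.cas  miss  (counter 6, T2.r 5)

counter = 6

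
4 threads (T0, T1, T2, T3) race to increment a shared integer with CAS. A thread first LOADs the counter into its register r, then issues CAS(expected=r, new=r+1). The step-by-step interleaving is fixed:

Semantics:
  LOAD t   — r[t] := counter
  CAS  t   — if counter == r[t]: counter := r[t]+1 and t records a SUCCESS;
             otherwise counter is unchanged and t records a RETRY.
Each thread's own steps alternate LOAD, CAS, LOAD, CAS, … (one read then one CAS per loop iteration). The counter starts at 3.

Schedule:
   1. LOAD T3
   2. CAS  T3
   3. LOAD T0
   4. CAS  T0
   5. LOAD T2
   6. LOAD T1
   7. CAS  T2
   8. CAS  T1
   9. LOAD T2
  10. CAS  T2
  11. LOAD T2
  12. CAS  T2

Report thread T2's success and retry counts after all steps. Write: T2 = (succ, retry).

T3 LOAD — after: cnt=3, r=3 — load
T3 CAS — after: cnt=4, r=3 — ok
T0 LOAD — after: cnt=4, r=4 — load
T0 CAS — after: cnt=5, r=4 — ok
T2 LOAD — after: cnt=5, r=5 — load
T1 LOAD — after: cnt=5, r=5 — load
T2 CAS — after: cnt=6, r=5 — ok
T1 CAS — after: cnt=6, r=5 — retry
T2 LOAD — after: cnt=6, r=6 — load
T2 CAS — after: cnt=7, r=6 — ok
T2 LOAD — after: cnt=7, r=7 — load
T2 CAS — after: cnt=8, r=7 — ok

T2 = (3, 0)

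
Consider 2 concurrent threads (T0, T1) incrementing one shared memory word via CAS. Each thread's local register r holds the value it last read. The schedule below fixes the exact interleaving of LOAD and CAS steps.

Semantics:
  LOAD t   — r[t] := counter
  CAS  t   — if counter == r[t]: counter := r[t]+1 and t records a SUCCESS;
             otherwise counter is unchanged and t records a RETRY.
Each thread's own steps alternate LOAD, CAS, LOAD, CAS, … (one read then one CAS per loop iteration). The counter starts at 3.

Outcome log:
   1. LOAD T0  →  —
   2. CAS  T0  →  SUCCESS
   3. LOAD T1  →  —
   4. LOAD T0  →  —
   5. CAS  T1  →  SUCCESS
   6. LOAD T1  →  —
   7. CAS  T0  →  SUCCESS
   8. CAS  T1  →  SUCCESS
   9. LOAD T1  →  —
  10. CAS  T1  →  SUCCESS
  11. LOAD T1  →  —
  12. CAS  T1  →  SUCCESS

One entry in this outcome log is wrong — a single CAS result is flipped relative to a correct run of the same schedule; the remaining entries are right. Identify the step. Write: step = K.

step = 7

Reference trace:
T0 LOAD — after: cnt=3, r=3 — load
T0 CAS — after: cnt=4, r=3 — ok
T1 LOAD — after: cnt=4, r=4 — load
T0 LOAD — after: cnt=4, r=4 — load
T1 CAS — after: cnt=5, r=4 — ok
T1 LOAD — after: cnt=5, r=5 — load
T0 CAS — after: cnt=5, r=4 — retry
T1 CAS — after: cnt=6, r=5 — ok
T1 LOAD — after: cnt=6, r=6 — load
T1 CAS — after: cnt=7, r=6 — ok
T1 LOAD — after: cnt=7, r=7 — load
T1 CAS — after: cnt=8, r=7 — ok
Mismatch at 7.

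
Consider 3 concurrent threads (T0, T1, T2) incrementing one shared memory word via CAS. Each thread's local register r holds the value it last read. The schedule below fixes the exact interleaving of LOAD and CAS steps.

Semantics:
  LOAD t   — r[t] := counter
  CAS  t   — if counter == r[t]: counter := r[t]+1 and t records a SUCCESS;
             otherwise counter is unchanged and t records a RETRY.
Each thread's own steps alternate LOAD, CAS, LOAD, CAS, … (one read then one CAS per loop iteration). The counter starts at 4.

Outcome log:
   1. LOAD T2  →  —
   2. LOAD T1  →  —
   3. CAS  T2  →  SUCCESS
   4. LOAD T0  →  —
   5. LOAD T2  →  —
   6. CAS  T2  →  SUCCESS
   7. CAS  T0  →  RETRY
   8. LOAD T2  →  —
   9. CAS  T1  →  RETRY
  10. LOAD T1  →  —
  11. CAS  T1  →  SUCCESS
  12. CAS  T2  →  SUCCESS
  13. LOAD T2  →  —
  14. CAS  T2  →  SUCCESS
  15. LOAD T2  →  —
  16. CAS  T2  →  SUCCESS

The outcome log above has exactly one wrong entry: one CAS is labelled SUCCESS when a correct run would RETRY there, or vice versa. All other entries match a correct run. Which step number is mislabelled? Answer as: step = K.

Re-executing:
#1 T2 reads 4
#2 T1 reads 4
#3 T2 CAS(4→5) writes; counter now 5
#4 T0 reads 5
#5 T2 reads 5
#6 T2 CAS(5→6) writes; counter now 6
#7 T0 CAS(5→6) fails; counter now 6
#8 T2 reads 6
#9 T1 CAS(4→5) fails; counter now 6
#10 T1 reads 6
#11 T1 CAS(6→7) writes; counter now 7
#12 T2 CAS(6→7) fails; counter now 7
#13 T2 reads 7
#14 T2 CAS(7→8) writes; counter now 8
#15 T2 reads 8
#16 T2 CAS(8→9) writes; counter now 9
Mismatch at 12.

step = 12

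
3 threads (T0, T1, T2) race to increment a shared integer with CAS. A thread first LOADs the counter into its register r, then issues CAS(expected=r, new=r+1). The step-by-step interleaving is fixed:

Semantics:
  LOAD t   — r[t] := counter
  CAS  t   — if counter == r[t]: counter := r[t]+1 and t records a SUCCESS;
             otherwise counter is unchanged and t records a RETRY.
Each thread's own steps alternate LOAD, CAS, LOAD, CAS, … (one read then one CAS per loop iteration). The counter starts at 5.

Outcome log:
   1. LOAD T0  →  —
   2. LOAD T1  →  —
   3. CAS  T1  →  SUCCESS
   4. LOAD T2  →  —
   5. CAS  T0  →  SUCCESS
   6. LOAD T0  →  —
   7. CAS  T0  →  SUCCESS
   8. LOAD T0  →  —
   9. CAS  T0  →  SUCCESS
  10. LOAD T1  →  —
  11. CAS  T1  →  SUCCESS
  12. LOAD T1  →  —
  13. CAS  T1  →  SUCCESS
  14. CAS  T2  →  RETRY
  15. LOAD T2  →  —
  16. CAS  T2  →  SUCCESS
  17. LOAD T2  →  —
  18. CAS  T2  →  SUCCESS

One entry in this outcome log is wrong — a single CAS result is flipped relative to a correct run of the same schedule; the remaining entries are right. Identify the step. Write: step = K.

step = 5

Re-executing:
1. LOAD T0 → mem=5 r[T0]=5 [LOAD]
2. LOAD T1 → mem=5 r[T1]=5 [LOAD]
3. CAS T1 → mem=6 r[T1]=5 [OK]
4. LOAD T2 → mem=6 r[T2]=6 [LOAD]
5. CAS T0 → mem=6 r[T0]=5 [RETRY]
6. LOAD T0 → mem=6 r[T0]=6 [LOAD]
7. CAS T0 → mem=7 r[T0]=6 [OK]
8. LOAD T0 → mem=7 r[T0]=7 [LOAD]
9. CAS T0 → mem=8 r[T0]=7 [OK]
10. LOAD T1 → mem=8 r[T1]=8 [LOAD]
11. CAS T1 → mem=9 r[T1]=8 [OK]
12. LOAD T1 → mem=9 r[T1]=9 [LOAD]
13. CAS T1 → mem=10 r[T1]=9 [OK]
14. CAS T2 → mem=10 r[T2]=6 [RETRY]
15. LOAD T2 → mem=10 r[T2]=10 [LOAD]
16. CAS T2 → mem=11 r[T2]=10 [OK]
17. LOAD T2 → mem=11 r[T2]=11 [LOAD]
18. CAS T2 → mem=12 r[T2]=11 [OK]
Mismatch at 5.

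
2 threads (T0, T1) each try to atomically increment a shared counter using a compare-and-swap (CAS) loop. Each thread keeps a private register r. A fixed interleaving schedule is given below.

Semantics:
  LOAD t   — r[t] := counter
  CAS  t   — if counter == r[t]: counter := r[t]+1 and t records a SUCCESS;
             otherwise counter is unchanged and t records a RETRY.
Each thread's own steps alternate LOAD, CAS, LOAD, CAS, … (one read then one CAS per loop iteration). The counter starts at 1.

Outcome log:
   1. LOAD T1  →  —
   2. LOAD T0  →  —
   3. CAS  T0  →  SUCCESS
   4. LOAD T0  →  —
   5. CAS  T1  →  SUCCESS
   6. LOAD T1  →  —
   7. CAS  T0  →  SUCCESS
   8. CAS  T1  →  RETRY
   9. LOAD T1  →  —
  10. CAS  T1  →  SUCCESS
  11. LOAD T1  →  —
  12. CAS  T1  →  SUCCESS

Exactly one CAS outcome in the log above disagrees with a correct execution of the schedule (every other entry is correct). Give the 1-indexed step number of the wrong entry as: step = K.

Correct run:
[1] T1.load  rd  (counter 1, T1.r 1)
[2] T0.load  rd  (counter 1, T0.r 1)
[3] T0.cas  hit  (counter 2, T0.r 1)
[4] T0.load  rd  (counter 2, T0.r 2)
[5] T1.cas  miss  (counter 2, T1.r 1)
[6] T1.load  rd  (counter 2, T1.r 2)
[7] T0.cas  hit  (counter 3, T0.r 2)
[8] T1.cas  miss  (counter 3, T1.r 2)
[9] T1.load  rd  (counter 3, T1.r 3)
[10] T1.cas  hit  (counter 4, T1.r 3)
[11] T1.load  rd  (counter 4, T1.r 4)
[12] T1.cas  hit  (counter 5, T1.r 4)
Flip is step 5.

step = 5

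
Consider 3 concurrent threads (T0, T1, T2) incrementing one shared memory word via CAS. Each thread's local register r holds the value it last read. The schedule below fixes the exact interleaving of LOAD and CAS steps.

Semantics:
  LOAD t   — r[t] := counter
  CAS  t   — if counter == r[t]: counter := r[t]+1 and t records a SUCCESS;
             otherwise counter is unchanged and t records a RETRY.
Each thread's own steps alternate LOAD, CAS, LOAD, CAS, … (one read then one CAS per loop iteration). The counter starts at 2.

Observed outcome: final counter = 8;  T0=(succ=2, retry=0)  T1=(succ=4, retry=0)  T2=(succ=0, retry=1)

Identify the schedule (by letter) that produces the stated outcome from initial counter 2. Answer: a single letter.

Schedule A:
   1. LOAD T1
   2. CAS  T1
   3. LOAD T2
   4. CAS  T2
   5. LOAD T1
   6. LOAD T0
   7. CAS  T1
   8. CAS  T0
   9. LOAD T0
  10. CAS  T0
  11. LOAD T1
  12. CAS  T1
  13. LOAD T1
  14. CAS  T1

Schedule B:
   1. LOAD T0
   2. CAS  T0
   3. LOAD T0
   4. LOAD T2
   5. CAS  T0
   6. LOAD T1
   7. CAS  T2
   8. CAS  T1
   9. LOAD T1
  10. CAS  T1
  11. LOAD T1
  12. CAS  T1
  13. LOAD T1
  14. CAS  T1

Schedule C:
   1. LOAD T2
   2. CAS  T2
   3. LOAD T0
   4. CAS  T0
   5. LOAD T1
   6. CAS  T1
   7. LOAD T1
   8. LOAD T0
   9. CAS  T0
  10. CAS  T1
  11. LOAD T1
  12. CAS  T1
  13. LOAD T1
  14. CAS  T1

Tracing schedule B:
1. LOAD T0 → mem=2 r[T0]=2 [LOAD]
2. CAS T0 → mem=3 r[T0]=2 [OK]
3. LOAD T0 → mem=3 r[T0]=3 [LOAD]
4. LOAD T2 → mem=3 r[T2]=3 [LOAD]
5. CAS T0 → mem=4 r[T0]=3 [OK]
6. LOAD T1 → mem=4 r[T1]=4 [LOAD]
7. CAS T2 → mem=4 r[T2]=3 [RETRY]
8. CAS T1 → mem=5 r[T1]=4 [OK]
9. LOAD T1 → mem=5 r[T1]=5 [LOAD]
10. CAS T1 → mem=6 r[T1]=5 [OK]
11. LOAD T1 → mem=6 r[T1]=6 [LOAD]
12. CAS T1 → mem=7 r[T1]=6 [OK]
13. LOAD T1 → mem=7 r[T1]=7 [LOAD]
14. CAS T1 → mem=8 r[T1]=7 [OK]

B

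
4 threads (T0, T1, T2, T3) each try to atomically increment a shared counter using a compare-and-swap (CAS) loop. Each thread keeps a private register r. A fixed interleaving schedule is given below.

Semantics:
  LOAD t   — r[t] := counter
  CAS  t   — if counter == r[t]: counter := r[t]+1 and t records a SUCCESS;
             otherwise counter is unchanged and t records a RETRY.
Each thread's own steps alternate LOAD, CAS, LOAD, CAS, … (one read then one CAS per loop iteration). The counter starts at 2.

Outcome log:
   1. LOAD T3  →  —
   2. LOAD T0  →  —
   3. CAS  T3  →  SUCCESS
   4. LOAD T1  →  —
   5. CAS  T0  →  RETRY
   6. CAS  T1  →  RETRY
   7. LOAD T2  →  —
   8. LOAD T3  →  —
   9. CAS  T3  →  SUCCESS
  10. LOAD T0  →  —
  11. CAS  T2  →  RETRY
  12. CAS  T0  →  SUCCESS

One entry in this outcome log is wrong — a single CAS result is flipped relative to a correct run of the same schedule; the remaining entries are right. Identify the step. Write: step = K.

step = 6

Re-executing:
T3 LOAD — after: cnt=2, r=2 — load
T0 LOAD — after: cnt=2, r=2 — load
T3 CAS — after: cnt=3, r=2 — ok
T1 LOAD — after: cnt=3, r=3 — load
T0 CAS — after: cnt=3, r=2 — retry
T1 CAS — after: cnt=4, r=3 — ok
T2 LOAD — after: cnt=4, r=4 — load
T3 LOAD — after: cnt=4, r=4 — load
T3 CAS — after: cnt=5, r=4 — ok
T0 LOAD — after: cnt=5, r=5 — load
T2 CAS — after: cnt=5, r=4 — retry
T0 CAS — after: cnt=6, r=5 — ok
Flip is step 6.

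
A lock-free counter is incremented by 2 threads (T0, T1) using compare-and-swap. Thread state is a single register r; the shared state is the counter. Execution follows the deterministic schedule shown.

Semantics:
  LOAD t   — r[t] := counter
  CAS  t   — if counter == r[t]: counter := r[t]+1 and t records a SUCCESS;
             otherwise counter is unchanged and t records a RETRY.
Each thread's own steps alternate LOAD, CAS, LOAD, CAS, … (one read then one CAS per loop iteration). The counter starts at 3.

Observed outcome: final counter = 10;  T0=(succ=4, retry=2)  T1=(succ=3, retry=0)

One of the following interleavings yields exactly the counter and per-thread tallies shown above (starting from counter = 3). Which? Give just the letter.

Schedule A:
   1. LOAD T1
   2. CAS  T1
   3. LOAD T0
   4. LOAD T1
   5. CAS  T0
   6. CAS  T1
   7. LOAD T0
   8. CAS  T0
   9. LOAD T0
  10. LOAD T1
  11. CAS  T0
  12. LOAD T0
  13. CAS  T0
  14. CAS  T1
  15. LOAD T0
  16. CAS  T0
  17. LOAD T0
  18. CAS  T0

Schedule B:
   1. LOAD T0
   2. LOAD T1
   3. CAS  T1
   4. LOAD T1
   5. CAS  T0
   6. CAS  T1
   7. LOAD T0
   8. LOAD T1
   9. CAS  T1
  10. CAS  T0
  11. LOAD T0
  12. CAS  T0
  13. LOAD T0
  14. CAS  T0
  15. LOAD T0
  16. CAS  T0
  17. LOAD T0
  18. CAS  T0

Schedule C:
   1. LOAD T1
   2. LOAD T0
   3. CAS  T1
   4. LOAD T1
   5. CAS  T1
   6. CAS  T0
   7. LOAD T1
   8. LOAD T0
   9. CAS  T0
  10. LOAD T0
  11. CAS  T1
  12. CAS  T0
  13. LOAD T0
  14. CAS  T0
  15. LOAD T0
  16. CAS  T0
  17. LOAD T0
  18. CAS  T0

B

Simulating candidate B:
   1) LOAD T0:  M=3  r_T0=3
   2) LOAD T1:  M=3  r_T1=3
   3) CAS  T1:  M=4  r_T1=3 ✓
   4) LOAD T1:  M=4  r_T1=4
   5) CAS  T0:  M=4  r_T0=3 ✗
   6) CAS  T1:  M=5  r_T1=4 ✓
   7) LOAD T0:  M=5  r_T0=5
   8) LOAD T1:  M=5  r_T1=5
   9) CAS  T1:  M=6  r_T1=5 ✓
  10) CAS  T0:  M=6  r_T0=5 ✗
  11) LOAD T0:  M=6  r_T0=6
  12) CAS  T0:  M=7  r_T0=6 ✓
  13) LOAD T0:  M=7  r_T0=7
  14) CAS  T0:  M=8  r_T0=7 ✓
  15) LOAD T0:  M=8  r_T0=8
  16) CAS  T0:  M=9  r_T0=8 ✓
  17) LOAD T0:  M=9  r_T0=9
  18) CAS  T0:  M=10  r_T0=9 ✓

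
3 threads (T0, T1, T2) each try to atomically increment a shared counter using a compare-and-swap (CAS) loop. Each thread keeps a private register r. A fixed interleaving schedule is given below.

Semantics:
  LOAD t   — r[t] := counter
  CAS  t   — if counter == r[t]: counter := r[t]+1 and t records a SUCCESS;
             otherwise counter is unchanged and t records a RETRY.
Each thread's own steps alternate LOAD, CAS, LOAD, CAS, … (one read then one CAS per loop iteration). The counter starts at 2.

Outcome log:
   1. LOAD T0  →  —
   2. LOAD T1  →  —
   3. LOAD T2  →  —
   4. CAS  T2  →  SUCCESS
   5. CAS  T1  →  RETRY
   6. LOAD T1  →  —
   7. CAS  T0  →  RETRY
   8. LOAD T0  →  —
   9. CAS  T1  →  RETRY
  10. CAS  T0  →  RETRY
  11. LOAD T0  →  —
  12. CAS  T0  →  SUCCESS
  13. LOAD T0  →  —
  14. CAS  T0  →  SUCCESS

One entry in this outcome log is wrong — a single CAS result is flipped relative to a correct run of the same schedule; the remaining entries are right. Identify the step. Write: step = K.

Reference trace:
step 1: T0 LOAD ⇒ load; ctr=2 reg=2
step 2: T1 LOAD ⇒ load; ctr=2 reg=2
step 3: T2 LOAD ⇒ load; ctr=2 reg=2
step 4: T2 CAS ⇒ ok; ctr=3 reg=2
step 5: T1 CAS ⇒ retry; ctr=3 reg=2
step 6: T1 LOAD ⇒ load; ctr=3 reg=3
step 7: T0 CAS ⇒ retry; ctr=3 reg=2
step 8: T0 LOAD ⇒ load; ctr=3 reg=3
step 9: T1 CAS ⇒ ok; ctr=4 reg=3
step 10: T0 CAS ⇒ retry; ctr=4 reg=3
step 11: T0 LOAD ⇒ load; ctr=4 reg=4
step 12: T0 CAS ⇒ ok; ctr=5 reg=4
step 13: T0 LOAD ⇒ load; ctr=5 reg=5
step 14: T0 CAS ⇒ ok; ctr=6 reg=5
Flip is step 9.

step = 9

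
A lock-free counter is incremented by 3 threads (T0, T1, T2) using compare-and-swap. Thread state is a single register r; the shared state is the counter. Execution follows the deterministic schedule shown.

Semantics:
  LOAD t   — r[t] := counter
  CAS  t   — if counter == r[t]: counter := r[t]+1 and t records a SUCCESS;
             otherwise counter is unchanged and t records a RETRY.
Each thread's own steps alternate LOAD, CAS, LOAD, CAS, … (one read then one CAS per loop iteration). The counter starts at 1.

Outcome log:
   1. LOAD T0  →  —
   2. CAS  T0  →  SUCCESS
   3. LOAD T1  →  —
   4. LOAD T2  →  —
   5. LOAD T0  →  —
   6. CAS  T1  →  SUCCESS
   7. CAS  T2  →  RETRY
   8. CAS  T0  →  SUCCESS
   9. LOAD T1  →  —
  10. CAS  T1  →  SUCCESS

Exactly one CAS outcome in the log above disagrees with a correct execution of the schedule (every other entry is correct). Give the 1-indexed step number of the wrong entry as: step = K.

Re-executing:
#1 T0 reads 1
#2 T0 CAS(1→2) writes; counter now 2
#3 T1 reads 2
#4 T2 reads 2
#5 T0 reads 2
#6 T1 CAS(2→3) writes; counter now 3
#7 T2 CAS(2→3) fails; counter now 3
#8 T0 CAS(2→3) fails; counter now 3
#9 T1 reads 3
#10 T1 CAS(3→4) writes; counter now 4
Log disagrees first at step 8.

step = 8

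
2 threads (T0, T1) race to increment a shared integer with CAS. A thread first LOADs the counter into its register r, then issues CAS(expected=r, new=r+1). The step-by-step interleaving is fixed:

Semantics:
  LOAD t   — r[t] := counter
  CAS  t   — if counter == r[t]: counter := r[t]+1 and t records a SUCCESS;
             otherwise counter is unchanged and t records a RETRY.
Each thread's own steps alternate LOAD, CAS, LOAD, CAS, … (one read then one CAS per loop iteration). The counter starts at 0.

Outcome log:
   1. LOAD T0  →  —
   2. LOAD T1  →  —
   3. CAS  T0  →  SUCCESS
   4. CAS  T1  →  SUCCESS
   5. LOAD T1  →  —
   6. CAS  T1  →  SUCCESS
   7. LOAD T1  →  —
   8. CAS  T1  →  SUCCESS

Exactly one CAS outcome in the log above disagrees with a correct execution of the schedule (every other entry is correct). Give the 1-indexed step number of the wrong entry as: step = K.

Reference trace:
step 1: T0 LOAD ⇒ load; ctr=0 reg=0
step 2: T1 LOAD ⇒ load; ctr=0 reg=0
step 3: T0 CAS ⇒ ok; ctr=1 reg=0
step 4: T1 CAS ⇒ retry; ctr=1 reg=0
step 5: T1 LOAD ⇒ load; ctr=1 reg=1
step 6: T1 CAS ⇒ ok; ctr=2 reg=1
step 7: T1 LOAD ⇒ load; ctr=2 reg=2
step 8: T1 CAS ⇒ ok; ctr=3 reg=2
Log disagrees first at step 4.

step = 4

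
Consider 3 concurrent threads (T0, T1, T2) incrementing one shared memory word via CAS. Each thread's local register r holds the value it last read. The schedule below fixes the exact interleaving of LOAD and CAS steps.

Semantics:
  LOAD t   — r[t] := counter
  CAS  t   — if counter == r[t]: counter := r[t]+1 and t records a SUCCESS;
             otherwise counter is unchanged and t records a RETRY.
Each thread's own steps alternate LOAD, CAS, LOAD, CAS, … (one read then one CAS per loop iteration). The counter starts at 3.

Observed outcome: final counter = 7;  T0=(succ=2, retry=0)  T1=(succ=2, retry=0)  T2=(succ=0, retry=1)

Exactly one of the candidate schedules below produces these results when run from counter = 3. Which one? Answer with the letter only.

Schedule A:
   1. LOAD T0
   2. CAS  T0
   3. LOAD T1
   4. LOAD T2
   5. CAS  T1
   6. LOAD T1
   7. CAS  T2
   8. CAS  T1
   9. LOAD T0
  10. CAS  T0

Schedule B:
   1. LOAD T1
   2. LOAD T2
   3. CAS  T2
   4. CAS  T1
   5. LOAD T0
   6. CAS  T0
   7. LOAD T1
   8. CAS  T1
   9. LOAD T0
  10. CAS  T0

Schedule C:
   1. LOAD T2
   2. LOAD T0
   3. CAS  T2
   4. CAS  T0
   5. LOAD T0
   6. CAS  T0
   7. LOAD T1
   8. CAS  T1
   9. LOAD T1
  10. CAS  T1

A

Run A:
   1) LOAD T0:  M=3  r_T0=3
   2) CAS  T0:  M=4  r_T0=3 ✓
   3) LOAD T1:  M=4  r_T1=4
   4) LOAD T2:  M=4  r_T2=4
   5) CAS  T1:  M=5  r_T1=4 ✓
   6) LOAD T1:  M=5  r_T1=5
   7) CAS  T2:  M=5  r_T2=4 ✗
   8) CAS  T1:  M=6  r_T1=5 ✓
   9) LOAD T0:  M=6  r_T0=6
  10) CAS  T0:  M=7  r_T0=6 ✓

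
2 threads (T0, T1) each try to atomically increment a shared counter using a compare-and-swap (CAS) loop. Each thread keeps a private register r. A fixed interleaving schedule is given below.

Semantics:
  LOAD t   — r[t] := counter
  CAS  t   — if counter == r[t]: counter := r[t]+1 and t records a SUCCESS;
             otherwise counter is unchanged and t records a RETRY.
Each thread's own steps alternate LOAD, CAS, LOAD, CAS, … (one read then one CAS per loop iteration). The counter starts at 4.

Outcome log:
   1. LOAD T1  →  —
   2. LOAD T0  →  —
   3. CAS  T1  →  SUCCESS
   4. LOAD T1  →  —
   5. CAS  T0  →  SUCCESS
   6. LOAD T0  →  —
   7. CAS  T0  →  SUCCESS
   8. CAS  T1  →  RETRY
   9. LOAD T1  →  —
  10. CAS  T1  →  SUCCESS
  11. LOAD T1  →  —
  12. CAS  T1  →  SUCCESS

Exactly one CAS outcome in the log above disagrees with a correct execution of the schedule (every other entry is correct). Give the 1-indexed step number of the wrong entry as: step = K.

Re-executing:
1. LOAD T1 → mem=4 r[T1]=4 [LOAD]
2. LOAD T0 → mem=4 r[T0]=4 [LOAD]
3. CAS T1 → mem=5 r[T1]=4 [OK]
4. LOAD T1 → mem=5 r[T1]=5 [LOAD]
5. CAS T0 → mem=5 r[T0]=4 [RETRY]
6. LOAD T0 → mem=5 r[T0]=5 [LOAD]
7. CAS T0 → mem=6 r[T0]=5 [OK]
8. CAS T1 → mem=6 r[T1]=5 [RETRY]
9. LOAD T1 → mem=6 r[T1]=6 [LOAD]
10. CAS T1 → mem=7 r[T1]=6 [OK]
11. LOAD T1 → mem=7 r[T1]=7 [LOAD]
12. CAS T1 → mem=8 r[T1]=7 [OK]
Flip is step 5.

step = 5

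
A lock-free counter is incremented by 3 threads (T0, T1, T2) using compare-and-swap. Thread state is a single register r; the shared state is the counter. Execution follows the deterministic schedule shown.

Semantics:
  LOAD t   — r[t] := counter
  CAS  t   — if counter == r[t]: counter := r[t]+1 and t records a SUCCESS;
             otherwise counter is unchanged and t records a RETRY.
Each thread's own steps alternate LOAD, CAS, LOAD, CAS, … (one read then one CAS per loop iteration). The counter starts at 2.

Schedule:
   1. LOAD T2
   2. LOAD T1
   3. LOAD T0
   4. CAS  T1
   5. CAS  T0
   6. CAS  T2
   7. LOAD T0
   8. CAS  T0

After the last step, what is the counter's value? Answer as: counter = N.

counter = 4

T2 LOAD — after: cnt=2, r=2 — load
T1 LOAD — after: cnt=2, r=2 — load
T0 LOAD — after: cnt=2, r=2 — load
T1 CAS — after: cnt=3, r=2 — ok
T0 CAS — after: cnt=3, r=2 — retry
T2 CAS — after: cnt=3, r=2 — retry
T0 LOAD — after: cnt=3, r=3 — load
T0 CAS — after: cnt=4, r=3 — ok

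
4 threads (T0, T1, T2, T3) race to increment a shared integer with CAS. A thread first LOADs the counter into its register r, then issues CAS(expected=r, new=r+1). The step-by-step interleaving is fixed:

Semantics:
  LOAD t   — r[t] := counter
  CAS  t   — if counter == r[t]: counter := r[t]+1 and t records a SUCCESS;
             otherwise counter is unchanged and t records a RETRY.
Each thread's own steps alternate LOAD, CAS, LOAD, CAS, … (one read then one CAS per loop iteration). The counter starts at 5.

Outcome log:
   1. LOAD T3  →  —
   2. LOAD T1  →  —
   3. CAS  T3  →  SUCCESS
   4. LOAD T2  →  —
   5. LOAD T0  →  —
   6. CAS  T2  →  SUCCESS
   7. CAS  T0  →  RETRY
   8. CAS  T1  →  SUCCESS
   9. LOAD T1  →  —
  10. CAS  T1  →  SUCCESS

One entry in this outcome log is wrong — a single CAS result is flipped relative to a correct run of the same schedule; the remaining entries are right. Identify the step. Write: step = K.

step = 8

Reference trace:
1. LOAD T3 → mem=5 r[T3]=5 [LOAD]
2. LOAD T1 → mem=5 r[T1]=5 [LOAD]
3. CAS T3 → mem=6 r[T3]=5 [OK]
4. LOAD T2 → mem=6 r[T2]=6 [LOAD]
5. LOAD T0 → mem=6 r[T0]=6 [LOAD]
6. CAS T2 → mem=7 r[T2]=6 [OK]
7. CAS T0 → mem=7 r[T0]=6 [RETRY]
8. CAS T1 → mem=7 r[T1]=5 [RETRY]
9. LOAD T1 → mem=7 r[T1]=7 [LOAD]
10. CAS T1 → mem=8 r[T1]=7 [OK]
Flip is step 8.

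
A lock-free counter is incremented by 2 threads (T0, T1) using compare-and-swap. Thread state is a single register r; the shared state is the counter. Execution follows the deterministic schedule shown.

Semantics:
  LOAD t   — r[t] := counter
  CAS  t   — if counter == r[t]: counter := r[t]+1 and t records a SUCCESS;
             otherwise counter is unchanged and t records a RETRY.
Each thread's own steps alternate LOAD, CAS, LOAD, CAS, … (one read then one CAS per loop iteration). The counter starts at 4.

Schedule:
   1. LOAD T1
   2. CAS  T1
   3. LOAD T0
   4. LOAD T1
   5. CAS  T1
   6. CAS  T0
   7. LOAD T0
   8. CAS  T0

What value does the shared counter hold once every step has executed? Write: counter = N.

counter = 7

[1] T1.load  rd  (counter 4, T1.r 4)
[2] T1.cas  hit  (counter 5, T1.r 4)
[3] T0.load  rd  (counter 5, T0.r 5)
[4] T1.load  rd  (counter 5, T1.r 5)
[5] T1.cas  hit  (counter 6, T1.r 5)
[6] T0.cas  miss  (counter 6, T0.r 5)
[7] T0.load  rd  (counter 6, T0.r 6)
[8] T0.cas  hit  (counter 7, T0.r 6)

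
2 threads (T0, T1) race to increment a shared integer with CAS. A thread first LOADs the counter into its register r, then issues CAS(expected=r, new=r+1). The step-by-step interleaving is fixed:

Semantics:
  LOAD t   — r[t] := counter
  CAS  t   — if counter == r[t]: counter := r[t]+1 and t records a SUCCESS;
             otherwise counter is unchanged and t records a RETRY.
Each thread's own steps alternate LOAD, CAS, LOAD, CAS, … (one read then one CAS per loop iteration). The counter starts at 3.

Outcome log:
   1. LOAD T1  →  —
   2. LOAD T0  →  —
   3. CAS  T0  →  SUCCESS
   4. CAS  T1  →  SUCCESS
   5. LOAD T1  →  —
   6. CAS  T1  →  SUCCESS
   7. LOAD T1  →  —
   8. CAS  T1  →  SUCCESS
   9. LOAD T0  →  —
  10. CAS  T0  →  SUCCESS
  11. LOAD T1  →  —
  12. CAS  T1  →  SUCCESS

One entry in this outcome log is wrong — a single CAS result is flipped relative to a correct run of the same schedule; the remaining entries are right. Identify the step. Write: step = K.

Correct run:
1. LOAD T1 → mem=3 r[T1]=3 [LOAD]
2. LOAD T0 → mem=3 r[T0]=3 [LOAD]
3. CAS T0 → mem=4 r[T0]=3 [OK]
4. CAS T1 → mem=4 r[T1]=3 [RETRY]
5. LOAD T1 → mem=4 r[T1]=4 [LOAD]
6. CAS T1 → mem=5 r[T1]=4 [OK]
7. LOAD T1 → mem=5 r[T1]=5 [LOAD]
8. CAS T1 → mem=6 r[T1]=5 [OK]
9. LOAD T0 → mem=6 r[T0]=6 [LOAD]
10. CAS T0 → mem=7 r[T0]=6 [OK]
11. LOAD T1 → mem=7 r[T1]=7 [LOAD]
12. CAS T1 → mem=8 r[T1]=7 [OK]
Mismatch at 4.

step = 4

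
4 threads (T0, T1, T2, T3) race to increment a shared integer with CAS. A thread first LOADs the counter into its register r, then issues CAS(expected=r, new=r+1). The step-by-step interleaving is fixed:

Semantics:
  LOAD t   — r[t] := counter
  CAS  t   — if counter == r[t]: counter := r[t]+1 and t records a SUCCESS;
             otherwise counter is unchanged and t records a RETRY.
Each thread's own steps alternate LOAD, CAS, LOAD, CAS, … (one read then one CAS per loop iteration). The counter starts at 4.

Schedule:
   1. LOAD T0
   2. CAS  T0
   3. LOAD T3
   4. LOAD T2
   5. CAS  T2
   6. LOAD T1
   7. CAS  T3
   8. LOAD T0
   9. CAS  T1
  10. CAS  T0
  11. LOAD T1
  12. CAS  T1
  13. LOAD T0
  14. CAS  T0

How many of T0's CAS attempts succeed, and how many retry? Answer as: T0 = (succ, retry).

   1) LOAD T0:  M=4  r_T0=4
   2) CAS  T0:  M=5  r_T0=4 ✓
   3) LOAD T3:  M=5  r_T3=5
   4) LOAD T2:  M=5  r_T2=5
   5) CAS  T2:  M=6  r_T2=5 ✓
   6) LOAD T1:  M=6  r_T1=6
   7) CAS  T3:  M=6  r_T3=5 ✗
   8) LOAD T0:  M=6  r_T0=6
   9) CAS  T1:  M=7  r_T1=6 ✓
  10) CAS  T0:  M=7  r_T0=6 ✗
  11) LOAD T1:  M=7  r_T1=7
  12) CAS  T1:  M=8  r_T1=7 ✓
  13) LOAD T0:  M=8  r_T0=8
  14) CAS  T0:  M=9  r_T0=8 ✓

T0 = (2, 1)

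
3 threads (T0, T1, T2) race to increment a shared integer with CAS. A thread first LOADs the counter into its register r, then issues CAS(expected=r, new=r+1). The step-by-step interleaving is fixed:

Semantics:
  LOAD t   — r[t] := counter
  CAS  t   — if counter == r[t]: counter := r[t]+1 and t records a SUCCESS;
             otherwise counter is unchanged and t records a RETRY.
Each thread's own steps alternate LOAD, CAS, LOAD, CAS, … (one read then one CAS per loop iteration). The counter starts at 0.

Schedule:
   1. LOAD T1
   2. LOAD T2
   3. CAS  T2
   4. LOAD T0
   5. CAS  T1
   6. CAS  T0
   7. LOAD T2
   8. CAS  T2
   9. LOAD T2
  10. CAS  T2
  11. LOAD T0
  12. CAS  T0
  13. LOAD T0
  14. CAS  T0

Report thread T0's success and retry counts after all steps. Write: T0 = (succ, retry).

   1) LOAD T1:  M=0  r_T1=0
   2) LOAD T2:  M=0  r_T2=0
   3) CAS  T2:  M=1  r_T2=0 ✓
   4) LOAD T0:  M=1  r_T0=1
   5) CAS  T1:  M=1  r_T1=0 ✗
   6) CAS  T0:  M=2  r_T0=1 ✓
   7) LOAD T2:  M=2  r_T2=2
   8) CAS  T2:  M=3  r_T2=2 ✓
   9) LOAD T2:  M=3  r_T2=3
  10) CAS  T2:  M=4  r_T2=3 ✓
  11) LOAD T0:  M=4  r_T0=4
  12) CAS  T0:  M=5  r_T0=4 ✓
  13) LOAD T0:  M=5  r_T0=5
  14) CAS  T0:  M=6  r_T0=5 ✓

T0 = (3, 0)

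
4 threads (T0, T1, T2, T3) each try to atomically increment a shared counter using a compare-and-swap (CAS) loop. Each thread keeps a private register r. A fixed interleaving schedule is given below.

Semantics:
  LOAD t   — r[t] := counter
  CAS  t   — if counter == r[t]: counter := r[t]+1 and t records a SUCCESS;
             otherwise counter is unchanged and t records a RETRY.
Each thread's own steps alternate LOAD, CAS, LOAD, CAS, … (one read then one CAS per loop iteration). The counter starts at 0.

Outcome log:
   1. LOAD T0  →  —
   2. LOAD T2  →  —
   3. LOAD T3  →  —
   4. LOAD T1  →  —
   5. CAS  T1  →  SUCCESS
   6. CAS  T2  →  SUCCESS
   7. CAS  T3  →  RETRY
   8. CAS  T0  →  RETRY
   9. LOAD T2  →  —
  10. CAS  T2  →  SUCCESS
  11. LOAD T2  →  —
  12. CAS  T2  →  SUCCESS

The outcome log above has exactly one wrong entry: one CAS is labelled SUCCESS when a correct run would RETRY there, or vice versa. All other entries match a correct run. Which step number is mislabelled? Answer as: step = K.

step = 6

Re-executing:
[1] T0.load  rd  (counter 0, T0.r 0)
[2] T2.load  rd  (counter 0, T2.r 0)
[3] T3.load  rd  (counter 0, T3.r 0)
[4] T1.load  rd  (counter 0, T1.r 0)
[5] T1.cas  hit  (counter 1, T1.r 0)
[6] T2.cas  miss  (counter 1, T2.r 0)
[7] T3.cas  miss  (counter 1, T3.r 0)
[8] T0.cas  miss  (counter 1, T0.r 0)
[9] T2.load  rd  (counter 1, T2.r 1)
[10] T2.cas  hit  (counter 2, T2.r 1)
[11] T2.load  rd  (counter 2, T2.r 2)
[12] T2.cas  hit  (counter 3, T2.r 2)
Mismatch at 6.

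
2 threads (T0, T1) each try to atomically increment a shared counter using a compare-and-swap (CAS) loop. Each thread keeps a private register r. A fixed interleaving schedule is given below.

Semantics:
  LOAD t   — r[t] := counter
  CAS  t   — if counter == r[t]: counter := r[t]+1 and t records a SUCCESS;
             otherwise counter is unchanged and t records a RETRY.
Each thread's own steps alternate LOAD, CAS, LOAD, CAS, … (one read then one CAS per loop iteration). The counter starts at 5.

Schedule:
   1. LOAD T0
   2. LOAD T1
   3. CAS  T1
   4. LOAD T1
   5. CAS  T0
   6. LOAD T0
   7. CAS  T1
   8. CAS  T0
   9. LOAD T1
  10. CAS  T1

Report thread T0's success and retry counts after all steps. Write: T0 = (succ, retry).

T0 = (0, 2)

#1 T0 reads 5
#2 T1 reads 5
#3 T1 CAS(5→6) writes; counter now 6
#4 T1 reads 6
#5 T0 CAS(5→6) fails; counter now 6
#6 T0 reads 6
#7 T1 CAS(6→7) writes; counter now 7
#8 T0 CAS(6→7) fails; counter now 7
#9 T1 reads 7
#10 T1 CAS(7→8) writes; counter now 8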